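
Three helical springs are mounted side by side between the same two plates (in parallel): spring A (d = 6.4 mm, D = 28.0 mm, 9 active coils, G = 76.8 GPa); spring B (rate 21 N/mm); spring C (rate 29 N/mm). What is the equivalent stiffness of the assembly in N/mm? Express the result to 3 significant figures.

k_A = Gd⁴/(8D³N_a) = (76.8×10³)(6.4⁴)/(8·28.0³·9) = 81.522 N/mm
Parallel: k_eq = 81.522 + 21 + 29 = 131.52 N/mm

132 N/mm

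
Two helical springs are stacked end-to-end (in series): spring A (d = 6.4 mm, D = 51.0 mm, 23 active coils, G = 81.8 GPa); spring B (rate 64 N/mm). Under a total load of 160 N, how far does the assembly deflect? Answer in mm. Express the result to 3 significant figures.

31.0 mm

k_A = Gd⁴/(8D³N_a) = (81.8×10³)(6.4⁴)/(8·51.0³·23) = 5.6227 N/mm
Series: 1/k_eq = 1/5.6227 + 1/64 = 0.19348; k_eq = 5.1686 N/mm
δ = F/k_eq = 160/5.1686 = 30.956 mm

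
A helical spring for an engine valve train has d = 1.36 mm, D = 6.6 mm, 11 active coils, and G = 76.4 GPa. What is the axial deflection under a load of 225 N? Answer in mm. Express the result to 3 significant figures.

21.8 mm

k = Gd⁴/(8D³N_a) = (76.4×10³)(1.36⁴)/(8·6.6³·11) = 10.331 N/mm
δ = F/k = 225 / 10.331 = 21.78 mm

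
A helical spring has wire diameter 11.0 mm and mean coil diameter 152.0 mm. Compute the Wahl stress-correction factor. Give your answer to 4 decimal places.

C = D/d = 152.0/11.0 = 13.8182
K_W = (4C−1)/(4C−4) + 0.615/C = 54.273/51.273 + 0.0445 = 1.1030

1.1030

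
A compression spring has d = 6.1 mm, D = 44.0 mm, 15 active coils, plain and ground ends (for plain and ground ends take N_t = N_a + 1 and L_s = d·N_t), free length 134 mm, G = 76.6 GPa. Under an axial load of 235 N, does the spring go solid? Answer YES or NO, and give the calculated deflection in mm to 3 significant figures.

NO, δ = 22.6 mm

k = Gd⁴/(8D³N_a) = (76.6×10³)(6.1⁴)/(8·44.0³·15) = 10.375 N/mm
N_t = 16; L_s = 6.1·16 = 97.6 mm; δ_solid = L₀ − L_s = 134 − 97.6 = 36.4 mm
δ = F/k = 235/10.375 = 22.65 mm
δ < δ_solid → spring does not go solid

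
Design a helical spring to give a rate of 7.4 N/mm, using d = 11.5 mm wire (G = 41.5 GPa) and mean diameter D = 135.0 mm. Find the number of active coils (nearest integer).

N_a = Gd⁴/(8D³k) = (41.5×10³ × 11.5⁴)/(8 × 135.0³ × 7.4)
    = 7.25838e+08 / 1.45654e+08 = 4.983 → 5 coils

5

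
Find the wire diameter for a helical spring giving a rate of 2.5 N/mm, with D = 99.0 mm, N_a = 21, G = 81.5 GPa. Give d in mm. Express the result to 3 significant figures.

d = (8D³N_a·k / G)^(1/4) = (8·99.0³·21·2.5 / (81.5×10³))^0.25
  = (5000.3)^0.25 = 8.4091 mm

8.41 mm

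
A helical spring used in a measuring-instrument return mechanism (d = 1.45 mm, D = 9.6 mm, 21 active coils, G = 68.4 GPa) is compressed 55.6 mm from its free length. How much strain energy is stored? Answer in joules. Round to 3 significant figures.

3.14 J

k = Gd⁴/(8D³N_a) = (68.4×10³)(1.45⁴)/(8·9.6³·21) = 2.0343 N/mm
U = ½kδ² = 0.5 × 2.0343 × 55.6² = 3144.3 N·mm = 3.1443 J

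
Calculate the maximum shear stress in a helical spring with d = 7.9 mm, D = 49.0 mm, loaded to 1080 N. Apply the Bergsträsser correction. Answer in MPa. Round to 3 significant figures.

Spring index C = D/d = 49.0/7.9 = 6.2025
K_B = (4C+2)/(4C−3) = 26.810/21.810 = 1.2293
τ₀ = 8FD/(πd³) = 8·1080·49.0/(π·7.9³) = 423360/1548.9 = 273.32 MPa
τ_max = K·τ₀ = 1.2293 × 273.32 = 335.98 MPa

336 MPa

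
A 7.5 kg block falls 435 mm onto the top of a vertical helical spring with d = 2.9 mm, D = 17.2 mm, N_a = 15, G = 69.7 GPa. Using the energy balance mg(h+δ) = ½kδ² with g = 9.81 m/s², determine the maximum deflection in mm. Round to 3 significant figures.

k = Gd⁴/(8D³N_a) = (69.7×10³)(2.9⁴)/(8·17.2³·15) = 8.0734 N/mm
W = mg = 7.5 × 9.81 = 73.575 N
½kδ² − Wδ − Wh = 0 → δ = (W + √(W² + 2kWh))/k
δ = (73.575 + √(5413.3 + 516782))/8.0734 = (73.575 + 722.63)/8.0734 = 98.621 mm

98.6 mm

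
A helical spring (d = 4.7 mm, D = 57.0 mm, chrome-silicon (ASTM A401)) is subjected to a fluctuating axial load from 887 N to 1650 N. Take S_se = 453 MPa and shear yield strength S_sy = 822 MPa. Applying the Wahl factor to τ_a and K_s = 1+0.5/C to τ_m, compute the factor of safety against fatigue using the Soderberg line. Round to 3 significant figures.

C = D/d = 57.0/4.7 = 12.1277; K_W = (4C−1)/(4C−4)+0.615/C = 1.1181; K_s = 1+0.5/C = 1.0412
F_a = (F_max−F_min)/2 = 381.5 N; F_m = (F_max+F_min)/2 = 1268.5 N
τ_a = K_W·8F_aD/(πd³) = 1.1181 × 533.35 = 596.35 MPa
τ_m = K_s·8F_mD/(πd³) = 1.0412 × 1773.4 = 1846.5 MPa
Soderberg: 1/n_f = τ_a/S_se + τ_m/S_sy = 596.35/453 + 1846.5/822 = 1.31644 + 2.24639 = 3.5628
n_f = 1/3.5628 = 0.2807

0.281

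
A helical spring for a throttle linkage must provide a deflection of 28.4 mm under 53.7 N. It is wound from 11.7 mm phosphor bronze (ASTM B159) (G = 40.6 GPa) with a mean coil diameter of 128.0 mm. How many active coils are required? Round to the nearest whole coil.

24

Required rate k = F/δ = 53.7/28.4 = 1.8908 N/mm
N_a = Gd⁴/(8D³k) = (40.6×10³ × 11.7⁴)/(8 × 128.0³ × 1.8908)
    = 7.60798e+08 / 3.17231e+07 = 23.98 → 24 coils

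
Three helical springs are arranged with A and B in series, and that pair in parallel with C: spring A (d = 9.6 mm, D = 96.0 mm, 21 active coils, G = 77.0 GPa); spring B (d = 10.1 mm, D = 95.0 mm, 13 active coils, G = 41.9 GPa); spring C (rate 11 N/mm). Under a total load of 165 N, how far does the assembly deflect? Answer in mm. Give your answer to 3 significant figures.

k_A = Gd⁴/(8D³N_a) = (77.0×10³)(9.6⁴)/(8·96.0³·21) = 4.4 N/mm
k_B = Gd⁴/(8D³N_a) = (41.9×10³)(10.1⁴)/(8·95.0³·13) = 4.8898 N/mm
Springs A,B series: k_AB = 1/(1/4.4+1/4.8898) = 2.316 N/mm; parallel with C: k_eq = 2.316+11 = 13.316 N/mm
δ = F/k_eq = 165/13.316 = 12.391 mm

12.4 mm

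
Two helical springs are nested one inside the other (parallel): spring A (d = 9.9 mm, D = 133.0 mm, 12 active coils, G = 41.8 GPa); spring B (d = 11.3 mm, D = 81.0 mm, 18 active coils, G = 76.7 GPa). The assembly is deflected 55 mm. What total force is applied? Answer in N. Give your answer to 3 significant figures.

997 N

k_A = Gd⁴/(8D³N_a) = (41.8×10³)(9.9⁴)/(8·133.0³·12) = 1.7778 N/mm
k_B = Gd⁴/(8D³N_a) = (76.7×10³)(11.3⁴)/(8·81.0³·18) = 16.341 N/mm
Parallel: k_eq = 1.7778 + 16.341 = 18.119 N/mm
F = k_eq·δ = 18.119·55 = 996.56 N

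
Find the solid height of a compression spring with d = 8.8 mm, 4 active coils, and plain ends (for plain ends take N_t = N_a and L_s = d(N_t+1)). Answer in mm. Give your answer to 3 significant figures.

44.0 mm

plain ends: N_t = N_a = 4
L_s = d·(N_t+1) = 8.8 × 5 = 44 mm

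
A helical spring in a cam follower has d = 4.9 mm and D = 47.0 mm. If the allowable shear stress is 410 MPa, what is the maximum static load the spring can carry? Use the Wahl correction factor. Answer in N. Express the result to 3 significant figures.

C = D/d = 47.0/4.9 = 9.5918
K_W = (4C−1)/(4C−4) + 0.615/C = 37.367/34.367 + 0.0641 = 1.1514
τ_max = K·8FD/(πd³) → F_max = τ_allow·πd³/(8DK)
F_max = 410·π·4.9³/(8·47.0·1.1514) = 1.5154e+05/432.93 = 350.03 N

350 N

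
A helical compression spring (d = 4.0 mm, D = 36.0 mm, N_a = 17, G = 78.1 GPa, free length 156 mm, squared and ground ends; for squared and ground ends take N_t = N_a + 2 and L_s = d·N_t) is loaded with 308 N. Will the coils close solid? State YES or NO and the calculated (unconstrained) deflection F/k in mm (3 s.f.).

k = Gd⁴/(8D³N_a) = (78.1×10³)(4.0⁴)/(8·36.0³·17) = 3.151 N/mm
N_t = 19; L_s = 4.0·19 = 76 mm; δ_solid = L₀ − L_s = 156 − 76 = 80 mm
δ = F/k = 308/3.151 = 97.748 mm
δ ≥ δ_solid → spring goes solid

YES, δ = 97.7 mm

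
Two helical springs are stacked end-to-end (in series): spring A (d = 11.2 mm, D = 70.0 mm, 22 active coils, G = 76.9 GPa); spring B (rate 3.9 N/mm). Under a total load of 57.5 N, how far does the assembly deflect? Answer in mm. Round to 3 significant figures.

k_A = Gd⁴/(8D³N_a) = (76.9×10³)(11.2⁴)/(8·70.0³·22) = 20.044 N/mm
Series: 1/k_eq = 1/20.044 + 1/3.9 = 0.3063; k_eq = 3.2648 N/mm
δ = F/k_eq = 57.5/3.2648 = 17.612 mm

17.6 mm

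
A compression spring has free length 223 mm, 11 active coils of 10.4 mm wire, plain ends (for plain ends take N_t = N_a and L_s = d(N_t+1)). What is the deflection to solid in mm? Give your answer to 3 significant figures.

N_t = 11; L_s = 10.4·12 = 124.8 mm
δ_solid = L₀ − L_s = 223 − 124.8 = 98.2 mm

98.2 mm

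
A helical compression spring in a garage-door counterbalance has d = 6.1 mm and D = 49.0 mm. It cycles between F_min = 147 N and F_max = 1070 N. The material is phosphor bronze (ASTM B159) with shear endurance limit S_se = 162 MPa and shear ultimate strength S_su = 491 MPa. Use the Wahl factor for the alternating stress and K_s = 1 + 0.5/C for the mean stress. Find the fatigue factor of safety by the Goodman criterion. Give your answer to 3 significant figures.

C = D/d = 49.0/6.1 = 8.0328; K_W = (4C−1)/(4C−4)+0.615/C = 1.1832; K_s = 1+0.5/C = 1.0622
F_a = (F_max−F_min)/2 = 461.5 N; F_m = (F_max+F_min)/2 = 608.5 N
τ_a = K_W·8F_aD/(πd³) = 1.1832 × 253.7 = 300.18 MPa
τ_m = K_s·8F_mD/(πd³) = 1.0622 × 334.51 = 355.33 MPa
Goodman: 1/n_f = τ_a/S_se + τ_m/S_su = 300.18/162 + 355.33/491 = 1.85295 + 0.72369 = 2.5766
n_f = 1/2.5766 = 0.3881

0.388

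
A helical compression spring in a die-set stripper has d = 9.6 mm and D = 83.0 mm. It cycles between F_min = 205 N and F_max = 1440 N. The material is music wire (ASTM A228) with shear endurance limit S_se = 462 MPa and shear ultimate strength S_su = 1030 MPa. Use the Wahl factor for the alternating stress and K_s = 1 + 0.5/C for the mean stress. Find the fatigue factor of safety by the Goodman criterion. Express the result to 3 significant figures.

C = D/d = 83.0/9.6 = 8.6458; K_W = (4C−1)/(4C−4)+0.615/C = 1.1692; K_s = 1+0.5/C = 1.0578
F_a = (F_max−F_min)/2 = 617.5 N; F_m = (F_max+F_min)/2 = 822.5 N
τ_a = K_W·8F_aD/(πd³) = 1.1692 × 147.52 = 172.48 MPa
τ_m = K_s·8F_mD/(πd³) = 1.0578 × 196.49 = 207.85 MPa
Goodman: 1/n_f = τ_a/S_se + τ_m/S_su = 172.48/462 + 207.85/1030 = 0.37333 + 0.20180 = 0.57513
n_f = 1/0.57513 = 1.739

1.74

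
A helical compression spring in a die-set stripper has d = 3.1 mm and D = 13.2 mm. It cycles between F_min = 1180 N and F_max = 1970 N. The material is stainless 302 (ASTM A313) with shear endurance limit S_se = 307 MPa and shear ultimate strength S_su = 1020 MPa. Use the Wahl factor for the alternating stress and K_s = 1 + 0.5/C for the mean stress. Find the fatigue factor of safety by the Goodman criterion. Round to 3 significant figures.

0.254

C = D/d = 13.2/3.1 = 4.2581; K_W = (4C−1)/(4C−4)+0.615/C = 1.3746; K_s = 1+0.5/C = 1.1174
F_a = (F_max−F_min)/2 = 395 N; F_m = (F_max+F_min)/2 = 1575 N
τ_a = K_W·8F_aD/(πd³) = 1.3746 × 445.68 = 612.65 MPa
τ_m = K_s·8F_mD/(πd³) = 1.1174 × 1777.1 = 1985.8 MPa
Goodman: 1/n_f = τ_a/S_se + τ_m/S_su = 612.65/307 + 1985.8/1020 = 1.99560 + 1.94683 = 3.9424
n_f = 1/3.9424 = 0.2537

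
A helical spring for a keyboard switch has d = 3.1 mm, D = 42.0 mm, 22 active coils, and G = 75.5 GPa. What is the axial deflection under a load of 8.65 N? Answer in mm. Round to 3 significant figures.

16.2 mm

k = Gd⁴/(8D³N_a) = (75.5×10³)(3.1⁴)/(8·42.0³·22) = 0.53473 N/mm
δ = F/k = 8.65 / 0.53473 = 16.176 mm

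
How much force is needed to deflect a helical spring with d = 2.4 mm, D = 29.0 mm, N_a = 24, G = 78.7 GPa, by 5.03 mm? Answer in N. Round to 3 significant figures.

k = Gd⁴/(8D³N_a) = (78.7×10³)(2.4⁴)/(8·29.0³·24) = 0.5576 N/mm
F = k·δ = 0.5576 × 5.03 = 2.8047 N

2.80 N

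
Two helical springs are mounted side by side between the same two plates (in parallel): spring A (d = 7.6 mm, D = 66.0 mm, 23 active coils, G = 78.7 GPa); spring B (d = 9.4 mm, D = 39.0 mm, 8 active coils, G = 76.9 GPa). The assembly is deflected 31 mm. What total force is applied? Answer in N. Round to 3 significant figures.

5060 N

k_A = Gd⁴/(8D³N_a) = (78.7×10³)(7.6⁴)/(8·66.0³·23) = 4.9634 N/mm
k_B = Gd⁴/(8D³N_a) = (76.9×10³)(9.4⁴)/(8·39.0³·8) = 158.15 N/mm
Parallel: k_eq = 4.9634 + 158.15 = 163.11 N/mm
F = k_eq·δ = 163.11·31 = 5056.5 N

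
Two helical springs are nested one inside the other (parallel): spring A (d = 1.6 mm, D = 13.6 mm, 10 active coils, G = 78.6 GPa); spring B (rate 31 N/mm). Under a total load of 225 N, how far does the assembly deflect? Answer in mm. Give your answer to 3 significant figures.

k_A = Gd⁴/(8D³N_a) = (78.6×10³)(1.6⁴)/(8·13.6³·10) = 2.5597 N/mm
Parallel: k_eq = 2.5597 + 31 = 33.56 N/mm
δ = F/k_eq = 225/33.56 = 6.7045 mm

6.70 mm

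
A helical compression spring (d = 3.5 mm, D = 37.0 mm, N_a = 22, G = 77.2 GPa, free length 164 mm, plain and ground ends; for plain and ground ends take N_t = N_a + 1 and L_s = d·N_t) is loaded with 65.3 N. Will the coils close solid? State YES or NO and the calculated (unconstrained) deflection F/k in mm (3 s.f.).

NO, δ = 50.3 mm

k = Gd⁴/(8D³N_a) = (77.2×10³)(3.5⁴)/(8·37.0³·22) = 1.2995 N/mm
N_t = 23; L_s = 3.5·23 = 80.5 mm; δ_solid = L₀ − L_s = 164 − 80.5 = 83.5 mm
δ = F/k = 65.3/1.2995 = 50.251 mm
δ < δ_solid → spring does not go solid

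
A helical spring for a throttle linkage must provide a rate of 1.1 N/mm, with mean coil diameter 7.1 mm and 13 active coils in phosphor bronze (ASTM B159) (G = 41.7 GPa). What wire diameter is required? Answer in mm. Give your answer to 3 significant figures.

d = (8D³N_a·k / G)^(1/4) = (8·7.1³·13·1.1 / (41.7×10³))^0.25
  = (0.98189)^0.25 = 0.9954 mm

0.995 mm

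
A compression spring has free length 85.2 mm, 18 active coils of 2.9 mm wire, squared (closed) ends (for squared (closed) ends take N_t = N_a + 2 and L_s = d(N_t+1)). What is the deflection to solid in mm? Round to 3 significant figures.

24.3 mm

N_t = 20; L_s = 2.9·21 = 60.9 mm
δ_solid = L₀ − L_s = 85.2 − 60.9 = 24.3 mm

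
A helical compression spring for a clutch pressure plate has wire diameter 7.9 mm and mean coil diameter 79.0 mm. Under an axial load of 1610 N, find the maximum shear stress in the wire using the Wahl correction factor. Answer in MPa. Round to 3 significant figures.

Spring index C = D/d = 79.0/7.9 = 10.0000
K_W = (4C−1)/(4C−4) + 0.615/C = 39.000/36.000 + 0.0615 = 1.1448
τ₀ = 8FD/(πd³) = 8·1610·79.0/(π·7.9³) = 1.01752e+06/1548.9 = 656.92 MPa
τ_max = K·τ₀ = 1.1448 × 656.92 = 752.06 MPa

752 MPa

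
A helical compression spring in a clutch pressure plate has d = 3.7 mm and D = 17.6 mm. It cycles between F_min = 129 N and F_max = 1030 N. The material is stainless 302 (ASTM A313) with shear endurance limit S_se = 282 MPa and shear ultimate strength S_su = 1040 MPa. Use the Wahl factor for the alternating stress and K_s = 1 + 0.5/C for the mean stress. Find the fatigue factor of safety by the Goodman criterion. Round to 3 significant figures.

C = D/d = 17.6/3.7 = 4.7568; K_W = (4C−1)/(4C−4)+0.615/C = 1.3289; K_s = 1+0.5/C = 1.1051
F_a = (F_max−F_min)/2 = 450.5 N; F_m = (F_max+F_min)/2 = 579.5 N
τ_a = K_W·8F_aD/(πd³) = 1.3289 × 398.6 = 529.72 MPa
τ_m = K_s·8F_mD/(πd³) = 1.1051 × 512.74 = 566.64 MPa
Goodman: 1/n_f = τ_a/S_se + τ_m/S_su = 529.72/282 + 566.64/1040 = 1.87843 + 0.54485 = 2.4233
n_f = 1/2.4233 = 0.4127

0.413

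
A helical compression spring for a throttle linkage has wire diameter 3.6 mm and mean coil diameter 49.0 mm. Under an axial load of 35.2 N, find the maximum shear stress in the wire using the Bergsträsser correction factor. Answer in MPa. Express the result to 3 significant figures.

103 MPa

Spring index C = D/d = 49.0/3.6 = 13.6111
K_B = (4C+2)/(4C−3) = 56.444/51.444 = 1.0972
τ₀ = 8FD/(πd³) = 8·35.2·49.0/(π·3.6³) = 13798.4/146.57 = 94.139 MPa
τ_max = K·τ₀ = 1.0972 × 94.139 = 103.29 MPa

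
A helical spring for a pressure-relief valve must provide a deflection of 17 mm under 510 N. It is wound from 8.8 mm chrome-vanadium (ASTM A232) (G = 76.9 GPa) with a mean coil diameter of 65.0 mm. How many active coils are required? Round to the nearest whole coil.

Required rate k = F/δ = 510/17 = 30 N/mm
N_a = Gd⁴/(8D³k) = (76.9×10³ × 8.8⁴)/(8 × 65.0³ × 30)
    = 4.61166e+08 / 6.591e+07 = 6.997 → 7 coils

7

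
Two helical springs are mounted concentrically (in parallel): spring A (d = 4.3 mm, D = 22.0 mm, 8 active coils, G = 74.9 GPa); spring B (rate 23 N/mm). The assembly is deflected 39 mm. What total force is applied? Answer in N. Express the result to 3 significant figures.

k_A = Gd⁴/(8D³N_a) = (74.9×10³)(4.3⁴)/(8·22.0³·8) = 37.576 N/mm
Parallel: k_eq = 37.576 + 23 = 60.576 N/mm
F = k_eq·δ = 60.576·39 = 2362.5 N

2360 N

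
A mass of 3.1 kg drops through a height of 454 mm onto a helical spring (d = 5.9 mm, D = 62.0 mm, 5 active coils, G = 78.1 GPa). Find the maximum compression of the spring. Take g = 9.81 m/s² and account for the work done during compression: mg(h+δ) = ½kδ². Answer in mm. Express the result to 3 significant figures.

55.9 mm

k = Gd⁴/(8D³N_a) = (78.1×10³)(5.9⁴)/(8·62.0³·5) = 9.9271 N/mm
W = mg = 3.1 × 9.81 = 30.411 N
½kδ² − Wδ − Wh = 0 → δ = (W + √(W² + 2kWh))/k
δ = (30.411 + √(924.83 + 274120))/9.9271 = (30.411 + 524.45)/9.9271 = 55.893 mm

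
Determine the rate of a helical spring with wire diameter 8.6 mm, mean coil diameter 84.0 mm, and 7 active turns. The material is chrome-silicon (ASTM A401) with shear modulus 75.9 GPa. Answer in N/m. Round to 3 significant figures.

12500 N/m

k = Gd⁴/(8D³N_a) = (75.9×10³ × 8.6⁴) / (8 × 84.0³ × 7)
  = 4.15179e+08 / 3.31914e+07 = 12.509 N/mm = 12509 N/m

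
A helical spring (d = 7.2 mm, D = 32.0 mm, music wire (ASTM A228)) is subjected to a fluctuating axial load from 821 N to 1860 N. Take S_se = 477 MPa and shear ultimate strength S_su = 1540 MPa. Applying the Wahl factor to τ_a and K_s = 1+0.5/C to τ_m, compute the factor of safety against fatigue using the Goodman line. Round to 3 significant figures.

C = D/d = 32.0/7.2 = 4.4444; K_W = (4C−1)/(4C−4)+0.615/C = 1.3561; K_s = 1+0.5/C = 1.1125
F_a = (F_max−F_min)/2 = 519.5 N; F_m = (F_max+F_min)/2 = 1340.5 N
τ_a = K_W·8F_aD/(πd³) = 1.3561 × 113.42 = 153.81 MPa
τ_m = K_s·8F_mD/(πd³) = 1.1125 × 292.66 = 325.58 MPa
Goodman: 1/n_f = τ_a/S_se + τ_m/S_su = 153.81/477 + 325.58/1540 = 0.32245 + 0.21142 = 0.53386
n_f = 1/0.53386 = 1.873

1.87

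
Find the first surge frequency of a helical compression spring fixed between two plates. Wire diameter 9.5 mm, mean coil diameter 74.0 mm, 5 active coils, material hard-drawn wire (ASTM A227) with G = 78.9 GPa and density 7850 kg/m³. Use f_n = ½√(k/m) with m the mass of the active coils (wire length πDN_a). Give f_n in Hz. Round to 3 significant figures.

k = Gd⁴/(8D³N_a) = (78.9×10³)(9.5⁴)/(8·74.0³·5) = 39.648 N/mm = 39648 N/m
Wire length L = πDN_a = π·74.0·5 = 1162.4 mm
m = ρ·(πd²/4)·L = 7850 × 70.882×10⁻⁶ m² × 1.1624 m = 0.64678 kg
f_n = ½√(k/m) = 0.5·√(39648/0.64678) = 0.5·√(61300) = 123.79 Hz

124 Hz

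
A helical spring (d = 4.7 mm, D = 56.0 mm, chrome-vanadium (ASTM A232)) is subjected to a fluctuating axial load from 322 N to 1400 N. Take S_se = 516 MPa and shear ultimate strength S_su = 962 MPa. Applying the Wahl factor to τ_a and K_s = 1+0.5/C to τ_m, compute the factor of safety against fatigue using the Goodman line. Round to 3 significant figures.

0.346

C = D/d = 56.0/4.7 = 11.9149; K_W = (4C−1)/(4C−4)+0.615/C = 1.1203; K_s = 1+0.5/C = 1.0420
F_a = (F_max−F_min)/2 = 539 N; F_m = (F_max+F_min)/2 = 861 N
τ_a = K_W·8F_aD/(πd³) = 1.1203 × 740.33 = 829.41 MPa
τ_m = K_s·8F_mD/(πd³) = 1.0420 × 1182.6 = 1232.2 MPa
Goodman: 1/n_f = τ_a/S_se + τ_m/S_su = 829.41/516 + 1232.2/962 = 1.60738 + 1.28090 = 2.8883
n_f = 1/2.8883 = 0.3462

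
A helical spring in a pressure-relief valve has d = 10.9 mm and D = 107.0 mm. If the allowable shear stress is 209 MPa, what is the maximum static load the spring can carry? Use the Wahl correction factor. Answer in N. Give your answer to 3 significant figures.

865 N

C = D/d = 107.0/10.9 = 9.8165
K_W = (4C−1)/(4C−4) + 0.615/C = 38.266/35.266 + 0.0626 = 1.1477
τ_max = K·8FD/(πd³) → F_max = τ_allow·πd³/(8DK)
F_max = 209·π·10.9³/(8·107.0·1.1477) = 8.5031e+05/982.45 = 865.5 N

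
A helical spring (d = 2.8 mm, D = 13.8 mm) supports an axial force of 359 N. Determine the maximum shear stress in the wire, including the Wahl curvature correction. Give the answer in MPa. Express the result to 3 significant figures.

Spring index C = D/d = 13.8/2.8 = 4.9286
K_W = (4C−1)/(4C−4) + 0.615/C = 18.714/15.714 + 0.1248 = 1.3157
τ₀ = 8FD/(πd³) = 8·359·13.8/(π·2.8³) = 39633.6/68.964 = 574.7 MPa
τ_max = K·τ₀ = 1.3157 × 574.7 = 756.13 MPa

756 MPa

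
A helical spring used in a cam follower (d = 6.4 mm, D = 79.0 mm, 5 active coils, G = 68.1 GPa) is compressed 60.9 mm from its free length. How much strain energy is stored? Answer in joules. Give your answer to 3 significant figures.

10.7 J

k = Gd⁴/(8D³N_a) = (68.1×10³)(6.4⁴)/(8·79.0³·5) = 5.7933 N/mm
U = ½kδ² = 0.5 × 5.7933 × 60.9² = 10743 N·mm = 10.743 J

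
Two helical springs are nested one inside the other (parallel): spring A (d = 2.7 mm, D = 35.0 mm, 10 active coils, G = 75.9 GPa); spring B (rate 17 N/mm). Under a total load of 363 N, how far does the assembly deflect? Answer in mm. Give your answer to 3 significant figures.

k_A = Gd⁴/(8D³N_a) = (75.9×10³)(2.7⁴)/(8·35.0³·10) = 1.176 N/mm
Parallel: k_eq = 1.176 + 17 = 18.176 N/mm
δ = F/k_eq = 363/18.176 = 19.971 mm

20.0 mm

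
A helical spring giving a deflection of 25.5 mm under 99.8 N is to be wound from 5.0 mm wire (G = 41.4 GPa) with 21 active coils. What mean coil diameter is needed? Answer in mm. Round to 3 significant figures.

34.0 mm

Required rate k = F/δ = 99.8/25.5 = 3.9137 N/mm
D = (Gd⁴/(8N_a·k))^(1/3) = (41.4×10³·5.0⁴/(8·21·3.9137))^(1/3)
  = (39353.3)^(1/3) = 34.0142 mm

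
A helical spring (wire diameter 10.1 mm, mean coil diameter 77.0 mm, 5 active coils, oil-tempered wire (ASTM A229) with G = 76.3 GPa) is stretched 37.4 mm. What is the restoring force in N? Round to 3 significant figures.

1630 N

k = Gd⁴/(8D³N_a) = (76.3×10³)(10.1⁴)/(8·77.0³·5) = 43.479 N/mm
F = k·δ = 43.479 × 37.4 = 1626.1 N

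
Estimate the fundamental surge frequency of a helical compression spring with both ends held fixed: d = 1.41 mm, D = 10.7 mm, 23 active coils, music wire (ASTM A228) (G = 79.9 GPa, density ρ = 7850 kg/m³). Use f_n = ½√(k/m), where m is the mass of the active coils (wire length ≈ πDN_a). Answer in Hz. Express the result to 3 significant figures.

k = Gd⁴/(8D³N_a) = (79.9×10³)(1.41⁴)/(8·10.7³·23) = 1.4011 N/mm = 1401.1 N/m
Wire length L = πDN_a = π·10.7·23 = 773.15 mm
m = ρ·(πd²/4)·L = 7850 × 1.5615×10⁻⁶ m² × 0.77315 m = 0.0094767 kg
f_n = ½√(k/m) = 0.5·√(1401.1/0.0094767) = 0.5·√(1.4784e+05) = 192.25 Hz

192 Hz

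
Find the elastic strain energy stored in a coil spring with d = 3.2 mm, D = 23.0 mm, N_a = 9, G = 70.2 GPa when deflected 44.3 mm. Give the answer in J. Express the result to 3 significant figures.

8.25 J

k = Gd⁴/(8D³N_a) = (70.2×10³)(3.2⁴)/(8·23.0³·9) = 8.4027 N/mm
U = ½kδ² = 0.5 × 8.4027 × 44.3² = 8245.1 N·mm = 8.2451 J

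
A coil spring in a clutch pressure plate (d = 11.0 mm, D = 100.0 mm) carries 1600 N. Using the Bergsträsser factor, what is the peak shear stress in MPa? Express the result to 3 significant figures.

352 MPa

Spring index C = D/d = 100.0/11.0 = 9.0909
K_B = (4C+2)/(4C−3) = 38.364/33.364 = 1.1499
τ₀ = 8FD/(πd³) = 8·1600·100.0/(π·11.0³) = 1.28e+06/4181.5 = 306.11 MPa
τ_max = K·τ₀ = 1.1499 × 306.11 = 351.99 MPa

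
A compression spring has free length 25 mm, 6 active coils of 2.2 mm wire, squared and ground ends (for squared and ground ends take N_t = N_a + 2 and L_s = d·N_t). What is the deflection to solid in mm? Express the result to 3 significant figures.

N_t = 8; L_s = 2.2·8 = 17.6 mm
δ_solid = L₀ − L_s = 25 − 17.6 = 7.4 mm

7.40 mm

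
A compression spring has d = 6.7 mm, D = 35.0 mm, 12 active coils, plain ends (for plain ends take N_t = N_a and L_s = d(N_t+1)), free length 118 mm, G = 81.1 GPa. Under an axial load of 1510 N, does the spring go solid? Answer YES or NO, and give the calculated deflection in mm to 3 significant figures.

k = Gd⁴/(8D³N_a) = (81.1×10³)(6.7⁴)/(8·35.0³·12) = 39.705 N/mm
N_t = 12; L_s = 6.7·13 = 87.1 mm; δ_solid = L₀ − L_s = 118 − 87.1 = 30.9 mm
δ = F/k = 1510/39.705 = 38.031 mm
δ ≥ δ_solid → spring goes solid

YES, δ = 38.0 mm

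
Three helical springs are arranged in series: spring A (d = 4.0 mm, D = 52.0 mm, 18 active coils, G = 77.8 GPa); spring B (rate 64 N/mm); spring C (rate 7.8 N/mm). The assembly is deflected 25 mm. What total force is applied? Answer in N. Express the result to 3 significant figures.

21.5 N

k_A = Gd⁴/(8D³N_a) = (77.8×10³)(4.0⁴)/(8·52.0³·18) = 0.98366 N/mm
Series: 1/k_eq = 1/0.98366 + 1/64 + 1/7.8 = 1.1604; k_eq = 0.86174 N/mm
F = k_eq·δ = 0.86174·25 = 21.544 N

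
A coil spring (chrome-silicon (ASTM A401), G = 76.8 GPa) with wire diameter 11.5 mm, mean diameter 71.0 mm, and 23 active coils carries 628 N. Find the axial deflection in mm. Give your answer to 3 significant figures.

30.8 mm

k = Gd⁴/(8D³N_a) = (76.8×10³)(11.5⁴)/(8·71.0³·23) = 20.397 N/mm
δ = F/k = 628 / 20.397 = 30.789 mm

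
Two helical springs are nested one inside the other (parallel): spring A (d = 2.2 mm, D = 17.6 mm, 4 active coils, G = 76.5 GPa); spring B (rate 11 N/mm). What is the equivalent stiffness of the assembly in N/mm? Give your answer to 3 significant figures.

21.3 N/mm

k_A = Gd⁴/(8D³N_a) = (76.5×10³)(2.2⁴)/(8·17.6³·4) = 10.272 N/mm
Parallel: k_eq = 10.272 + 11 = 21.272 N/mm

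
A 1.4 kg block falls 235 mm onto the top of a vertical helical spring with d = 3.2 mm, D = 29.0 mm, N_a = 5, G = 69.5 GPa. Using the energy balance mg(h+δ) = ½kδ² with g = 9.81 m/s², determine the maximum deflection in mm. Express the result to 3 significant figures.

k = Gd⁴/(8D³N_a) = (69.5×10³)(3.2⁴)/(8·29.0³·5) = 7.4702 N/mm
W = mg = 1.4 × 9.81 = 13.734 N
½kδ² − Wδ − Wh = 0 → δ = (W + √(W² + 2kWh))/k
δ = (13.734 + √(188.62 + 48219.8))/7.4702 = (13.734 + 220.02)/7.4702 = 31.292 mm

31.3 mm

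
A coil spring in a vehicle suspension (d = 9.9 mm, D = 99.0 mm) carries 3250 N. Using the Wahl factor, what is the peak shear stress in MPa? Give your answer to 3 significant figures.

967 MPa

Spring index C = D/d = 99.0/9.9 = 10.0000
K_W = (4C−1)/(4C−4) + 0.615/C = 39.000/36.000 + 0.0615 = 1.1448
τ₀ = 8FD/(πd³) = 8·3250·99.0/(π·9.9³) = 2.574e+06/3048.3 = 844.41 MPa
τ_max = K·τ₀ = 1.1448 × 844.41 = 966.71 MPa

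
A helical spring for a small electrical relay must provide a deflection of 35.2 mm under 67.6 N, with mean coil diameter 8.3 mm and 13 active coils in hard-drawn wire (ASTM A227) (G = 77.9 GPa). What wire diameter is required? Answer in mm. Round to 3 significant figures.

Required rate k = F/δ = 67.6/35.2 = 1.9205 N/mm
d = (8D³N_a·k / G)^(1/4) = (8·8.3³·13·1.9205 / (77.9×10³))^0.25
  = (1.466)^0.25 = 1.1004 mm

1.10 mm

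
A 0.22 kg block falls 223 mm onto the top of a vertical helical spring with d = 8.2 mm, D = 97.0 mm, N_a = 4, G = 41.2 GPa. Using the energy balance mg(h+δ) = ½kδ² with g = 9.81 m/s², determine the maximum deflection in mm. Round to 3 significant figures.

12.6 mm

k = Gd⁴/(8D³N_a) = (41.2×10³)(8.2⁴)/(8·97.0³·4) = 6.378 N/mm
W = mg = 0.22 × 9.81 = 2.1582 N
½kδ² − Wδ − Wh = 0 → δ = (W + √(W² + 2kWh))/k
δ = (2.1582 + √(4.6578 + 6139.23))/6.378 = (2.1582 + 78.383)/6.378 = 12.628 mm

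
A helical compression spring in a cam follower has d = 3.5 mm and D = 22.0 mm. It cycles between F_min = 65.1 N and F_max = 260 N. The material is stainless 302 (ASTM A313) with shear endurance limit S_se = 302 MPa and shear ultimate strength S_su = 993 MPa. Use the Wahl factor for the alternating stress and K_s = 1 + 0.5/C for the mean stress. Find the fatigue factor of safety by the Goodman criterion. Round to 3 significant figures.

1.33

C = D/d = 22.0/3.5 = 6.2857; K_W = (4C−1)/(4C−4)+0.615/C = 1.2397; K_s = 1+0.5/C = 1.0795
F_a = (F_max−F_min)/2 = 97.45 N; F_m = (F_max+F_min)/2 = 162.55 N
τ_a = K_W·8F_aD/(πd³) = 1.2397 × 127.33 = 157.86 MPa
τ_m = K_s·8F_mD/(πd³) = 1.0795 × 212.4 = 229.29 MPa
Goodman: 1/n_f = τ_a/S_se + τ_m/S_su = 157.86/302 + 229.29/993 = 0.52271 + 0.23091 = 0.75362
n_f = 1/0.75362 = 1.327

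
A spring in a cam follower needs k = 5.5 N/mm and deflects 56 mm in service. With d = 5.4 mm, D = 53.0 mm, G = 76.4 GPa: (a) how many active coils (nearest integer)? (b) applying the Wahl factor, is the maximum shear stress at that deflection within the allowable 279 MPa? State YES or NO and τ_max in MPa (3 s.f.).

N_a = Gd⁴/(8D³k) = (76.4×10³)(5.4⁴)/(8·53.0³·5.5) = 9.917 → N_a = 10
Actual rate k = Gd⁴/(8D³·10) = 5.4544 N/mm
Working load F = kδ = 5.4544·56 = 305.45 N
C = 53.0/5.4 = 9.8148; K_W = (4C−1)/(4C−4)+0.615/C = 1.1477
τ_max = K_W·8FD/(πd³) = 1.1477·261.8 = 300.48 MPa
τ_max > 279 MPa → exceeds allowable

(a) 10 coils; (b) NO, τ_max = 300 MPa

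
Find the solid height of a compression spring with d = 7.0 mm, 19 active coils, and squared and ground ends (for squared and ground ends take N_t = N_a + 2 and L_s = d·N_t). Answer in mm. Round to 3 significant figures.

147 mm

squared and ground ends: N_t = N_a + 2 = 19 + 2 = 21
L_s = d·N_t = 7.0 × 21 = 147 mm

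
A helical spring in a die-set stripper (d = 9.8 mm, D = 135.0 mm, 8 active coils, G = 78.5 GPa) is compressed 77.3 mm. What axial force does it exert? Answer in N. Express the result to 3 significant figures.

k = Gd⁴/(8D³N_a) = (78.5×10³)(9.8⁴)/(8·135.0³·8) = 4.5983 N/mm
F = k·δ = 4.5983 × 77.3 = 355.44 N

355 N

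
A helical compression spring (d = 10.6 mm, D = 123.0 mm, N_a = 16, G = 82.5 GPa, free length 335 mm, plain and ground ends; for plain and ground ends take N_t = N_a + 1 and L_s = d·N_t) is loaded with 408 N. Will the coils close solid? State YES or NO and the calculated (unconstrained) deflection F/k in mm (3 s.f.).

k = Gd⁴/(8D³N_a) = (82.5×10³)(10.6⁴)/(8·123.0³·16) = 4.3727 N/mm
N_t = 17; L_s = 10.6·17 = 180.2 mm; δ_solid = L₀ − L_s = 335 − 180.2 = 154.8 mm
δ = F/k = 408/4.3727 = 93.306 mm
δ < δ_solid → spring does not go solid

NO, δ = 93.3 mm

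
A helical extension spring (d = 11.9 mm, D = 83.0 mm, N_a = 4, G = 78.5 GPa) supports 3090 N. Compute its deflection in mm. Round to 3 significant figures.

35.9 mm

k = Gd⁴/(8D³N_a) = (78.5×10³)(11.9⁴)/(8·83.0³·4) = 86.035 N/mm
δ = F/k = 3090 / 86.035 = 35.916 mm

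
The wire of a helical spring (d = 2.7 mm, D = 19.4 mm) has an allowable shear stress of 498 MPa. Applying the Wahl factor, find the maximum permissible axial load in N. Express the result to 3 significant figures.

C = D/d = 19.4/2.7 = 7.1852
K_W = (4C−1)/(4C−4) + 0.615/C = 27.741/24.741 + 0.0856 = 1.2069
τ_max = K·8FD/(πd³) → F_max = τ_allow·πd³/(8DK)
F_max = 498·π·2.7³/(8·19.4·1.2069) = 30794/187.3 = 164.41 N

164 N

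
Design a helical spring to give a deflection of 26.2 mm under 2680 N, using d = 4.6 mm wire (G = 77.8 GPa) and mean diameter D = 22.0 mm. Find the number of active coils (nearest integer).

Required rate k = F/δ = 2680/26.2 = 102.29 N/mm
N_a = Gd⁴/(8D³k) = (77.8×10³ × 4.6⁴)/(8 × 22.0³ × 102.29)
    = 3.48346e+07 / 8.71348e+06 = 3.998 → 4 coils

4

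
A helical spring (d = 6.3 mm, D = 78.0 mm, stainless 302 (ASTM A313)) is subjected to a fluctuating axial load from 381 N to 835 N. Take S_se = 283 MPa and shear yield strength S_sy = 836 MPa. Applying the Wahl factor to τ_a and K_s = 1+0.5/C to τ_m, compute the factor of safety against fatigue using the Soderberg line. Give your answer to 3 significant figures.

C = D/d = 78.0/6.3 = 12.3810; K_W = (4C−1)/(4C−4)+0.615/C = 1.1156; K_s = 1+0.5/C = 1.0404
F_a = (F_max−F_min)/2 = 227 N; F_m = (F_max+F_min)/2 = 608 N
τ_a = K_W·8F_aD/(πd³) = 1.1156 × 180.32 = 201.16 MPa
τ_m = K_s·8F_mD/(πd³) = 1.0404 × 482.97 = 502.47 MPa
Soderberg: 1/n_f = τ_a/S_se + τ_m/S_sy = 201.16/283 + 502.47/836 = 0.71080 + 0.60104 = 1.3118
n_f = 1/1.3118 = 0.7623

0.762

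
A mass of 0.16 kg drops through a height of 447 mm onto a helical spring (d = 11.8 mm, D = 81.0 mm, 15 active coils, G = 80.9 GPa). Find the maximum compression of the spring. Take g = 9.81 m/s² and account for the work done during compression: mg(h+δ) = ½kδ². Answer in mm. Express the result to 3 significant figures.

k = Gd⁴/(8D³N_a) = (80.9×10³)(11.8⁴)/(8·81.0³·15) = 24.595 N/mm
W = mg = 0.16 × 9.81 = 1.5696 N
½kδ² − Wδ − Wh = 0 → δ = (W + √(W² + 2kWh))/k
δ = (1.5696 + √(2.4636 + 34511.7))/24.595 = (1.5696 + 185.78)/24.595 = 7.6175 mm

7.62 mm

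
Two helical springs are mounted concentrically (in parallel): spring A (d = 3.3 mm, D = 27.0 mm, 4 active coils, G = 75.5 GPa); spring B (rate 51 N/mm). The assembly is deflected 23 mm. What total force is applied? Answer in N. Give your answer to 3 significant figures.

1500 N

k_A = Gd⁴/(8D³N_a) = (75.5×10³)(3.3⁴)/(8·27.0³·4) = 14.215 N/mm
Parallel: k_eq = 14.215 + 51 = 65.215 N/mm
F = k_eq·δ = 65.215·23 = 1500 N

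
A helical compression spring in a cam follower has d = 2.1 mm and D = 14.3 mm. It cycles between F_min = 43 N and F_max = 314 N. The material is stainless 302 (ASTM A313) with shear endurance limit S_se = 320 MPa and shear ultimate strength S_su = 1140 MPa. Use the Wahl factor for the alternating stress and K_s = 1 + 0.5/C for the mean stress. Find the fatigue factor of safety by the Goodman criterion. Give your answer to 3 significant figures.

0.372

C = D/d = 14.3/2.1 = 6.8095; K_W = (4C−1)/(4C−4)+0.615/C = 1.2194; K_s = 1+0.5/C = 1.0734
F_a = (F_max−F_min)/2 = 135.5 N; F_m = (F_max+F_min)/2 = 178.5 N
τ_a = K_W·8F_aD/(πd³) = 1.2194 × 532.79 = 649.69 MPa
τ_m = K_s·8F_mD/(πd³) = 1.0734 × 701.87 = 753.41 MPa
Goodman: 1/n_f = τ_a/S_se + τ_m/S_su = 649.69/320 + 753.41/1140 = 2.03029 + 0.66088 = 2.6912
n_f = 1/2.6912 = 0.3716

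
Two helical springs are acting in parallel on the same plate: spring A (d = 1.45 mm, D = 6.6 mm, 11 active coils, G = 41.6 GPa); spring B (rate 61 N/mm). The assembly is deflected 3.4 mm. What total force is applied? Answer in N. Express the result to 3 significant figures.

k_A = Gd⁴/(8D³N_a) = (41.6×10³)(1.45⁴)/(8·6.6³·11) = 7.2686 N/mm
Parallel: k_eq = 7.2686 + 61 = 68.269 N/mm
F = k_eq·δ = 68.269·3.4 = 232.11 N

232 N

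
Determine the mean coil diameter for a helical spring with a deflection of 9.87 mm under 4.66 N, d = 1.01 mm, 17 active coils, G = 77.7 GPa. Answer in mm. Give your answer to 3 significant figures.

Required rate k = F/δ = 4.66/9.87 = 0.47214 N/mm
D = (Gd⁴/(8N_a·k))^(1/3) = (77.7×10³·1.01⁴/(8·17·0.47214))^(1/3)
  = (1259.21)^(1/3) = 10.7986 mm

10.8 mm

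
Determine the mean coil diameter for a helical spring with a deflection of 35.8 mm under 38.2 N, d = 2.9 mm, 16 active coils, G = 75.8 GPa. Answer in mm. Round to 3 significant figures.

Required rate k = F/δ = 38.2/35.8 = 1.067 N/mm
D = (Gd⁴/(8N_a·k))^(1/3) = (75.8×10³·2.9⁴/(8·16·1.067))^(1/3)
  = (39252.8)^(1/3) = 33.9852 mm

34.0 mm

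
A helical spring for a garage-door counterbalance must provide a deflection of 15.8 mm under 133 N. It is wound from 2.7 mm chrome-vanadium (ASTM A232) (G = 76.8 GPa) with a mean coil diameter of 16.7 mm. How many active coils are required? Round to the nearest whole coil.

Required rate k = F/δ = 133/15.8 = 8.4177 N/mm
N_a = Gd⁴/(8D³k) = (76.8×10³ × 2.7⁴)/(8 × 16.7³ × 8.4177)
    = 4.08147e+06 / 313642 = 13.01 → 13 coils

13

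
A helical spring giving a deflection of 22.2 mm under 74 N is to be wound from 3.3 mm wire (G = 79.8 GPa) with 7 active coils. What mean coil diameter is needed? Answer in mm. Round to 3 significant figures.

Required rate k = F/δ = 74/22.2 = 3.3333 N/mm
D = (Gd⁴/(8N_a·k))^(1/3) = (79.8×10³·3.3⁴/(8·7·3.3333))^(1/3)
  = (50698.1)^(1/3) = 37.0110 mm

37.0 mm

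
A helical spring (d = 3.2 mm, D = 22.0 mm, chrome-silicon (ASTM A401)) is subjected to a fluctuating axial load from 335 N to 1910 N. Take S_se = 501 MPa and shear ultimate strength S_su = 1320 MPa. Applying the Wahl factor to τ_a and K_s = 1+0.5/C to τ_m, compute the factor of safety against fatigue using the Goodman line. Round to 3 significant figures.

0.207

C = D/d = 22.0/3.2 = 6.8750; K_W = (4C−1)/(4C−4)+0.615/C = 1.2171; K_s = 1+0.5/C = 1.0727
F_a = (F_max−F_min)/2 = 787.5 N; F_m = (F_max+F_min)/2 = 1122.5 N
τ_a = K_W·8F_aD/(πd³) = 1.2171 × 1346.4 = 1638.7 MPa
τ_m = K_s·8F_mD/(πd³) = 1.0727 × 1919.1 = 2058.7 MPa
Goodman: 1/n_f = τ_a/S_se + τ_m/S_su = 1638.7/501 + 2058.7/1320 = 3.27082 + 1.55960 = 4.8304
n_f = 1/4.8304 = 0.207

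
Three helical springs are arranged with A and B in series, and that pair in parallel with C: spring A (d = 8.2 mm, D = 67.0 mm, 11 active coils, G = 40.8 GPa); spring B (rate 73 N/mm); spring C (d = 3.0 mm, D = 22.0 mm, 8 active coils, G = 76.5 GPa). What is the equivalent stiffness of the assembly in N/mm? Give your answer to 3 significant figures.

15.5 N/mm

k_A = Gd⁴/(8D³N_a) = (40.8×10³)(8.2⁴)/(8·67.0³·11) = 6.9696 N/mm
k_C = Gd⁴/(8D³N_a) = (76.5×10³)(3.0⁴)/(8·22.0³·8) = 9.0928 N/mm
Springs A,B series: k_AB = 1/(1/6.9696+1/73) = 6.3622 N/mm; parallel with C: k_eq = 6.3622+9.0928 = 15.455 N/mm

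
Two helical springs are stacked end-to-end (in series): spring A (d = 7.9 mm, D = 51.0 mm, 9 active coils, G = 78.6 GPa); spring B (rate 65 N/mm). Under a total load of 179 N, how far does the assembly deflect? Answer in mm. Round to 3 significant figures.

8.34 mm

k_A = Gd⁴/(8D³N_a) = (78.6×10³)(7.9⁴)/(8·51.0³·9) = 32.054 N/mm
Series: 1/k_eq = 1/32.054 + 1/65 = 0.046582; k_eq = 21.468 N/mm
δ = F/k_eq = 179/21.468 = 8.3381 mm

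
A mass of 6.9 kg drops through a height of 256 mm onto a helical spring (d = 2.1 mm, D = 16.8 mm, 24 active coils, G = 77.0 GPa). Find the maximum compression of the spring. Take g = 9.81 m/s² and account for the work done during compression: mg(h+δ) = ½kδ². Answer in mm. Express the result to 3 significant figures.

192 mm

k = Gd⁴/(8D³N_a) = (77.0×10³)(2.1⁴)/(8·16.8³·24) = 1.6449 N/mm
W = mg = 6.9 × 9.81 = 67.689 N
½kδ² − Wδ − Wh = 0 → δ = (W + √(W² + 2kWh))/k
δ = (67.689 + √(4581.8 + 57006.8))/1.6449 = (67.689 + 248.17)/1.6449 = 192.02 mm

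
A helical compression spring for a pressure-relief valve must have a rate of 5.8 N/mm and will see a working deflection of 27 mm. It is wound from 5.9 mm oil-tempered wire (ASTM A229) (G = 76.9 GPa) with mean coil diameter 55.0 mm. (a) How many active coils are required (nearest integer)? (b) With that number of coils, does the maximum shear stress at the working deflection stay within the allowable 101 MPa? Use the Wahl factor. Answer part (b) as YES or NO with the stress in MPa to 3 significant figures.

N_a = Gd⁴/(8D³k) = (76.9×10³)(5.9⁴)/(8·55.0³·5.8) = 12.07 → N_a = 12
Actual rate k = Gd⁴/(8D³·12) = 5.8341 N/mm
Working load F = kδ = 5.8341·27 = 157.52 N
C = 55.0/5.9 = 9.3220; K_W = (4C−1)/(4C−4)+0.615/C = 1.1561
τ_max = K_W·8FD/(πd³) = 1.1561·107.42 = 124.19 MPa
τ_max > 101 MPa → exceeds allowable

(a) 12 coils; (b) NO, τ_max = 124 MPa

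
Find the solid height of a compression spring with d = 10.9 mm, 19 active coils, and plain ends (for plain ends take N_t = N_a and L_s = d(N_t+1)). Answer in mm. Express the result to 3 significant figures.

plain ends: N_t = N_a = 19
L_s = d·(N_t+1) = 10.9 × 20 = 218 mm

218 mm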